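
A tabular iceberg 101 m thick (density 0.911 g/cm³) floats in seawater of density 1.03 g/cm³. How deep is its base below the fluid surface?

Draft d = t ρ_obj/ρ_fluid = 101 m × 0.911/1.03 = 89.3 m.

89.3 m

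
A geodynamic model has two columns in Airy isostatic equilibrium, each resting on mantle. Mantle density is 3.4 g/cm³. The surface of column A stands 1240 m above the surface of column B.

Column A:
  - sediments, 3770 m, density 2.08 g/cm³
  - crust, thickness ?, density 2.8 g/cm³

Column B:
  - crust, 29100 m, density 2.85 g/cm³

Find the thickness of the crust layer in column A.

25400 m

Take the compensation level at the base of the deeper column (depth z_c below the surface of column A) and equate Σ ρ_i t_i down to z_c; mantle fills any gap and the z_c terms cancel.
Column A: 3770×2.08 + x×2.8 + (z_c − 3770 − x)×3.4
Column B: 1240×0 + 29100×2.85 + (z_c − 1240 − 29100)×3.4
The z_c×3.4 term appears on both sides and cancels. Collect the known terms of each column as K = Σ(ρt)_known − 3.4 × (depth of known layers): K_A = 7841.6 − 3.4×3770 = −4976.4; K_B = 82935 − 3.4×(1240 + 29100) = −20221.
Balance: K_A − x×(3.4 − 2.8) = K_B, so x = (K_A − K_B)/(3.4 − 2.8) = 15244.6/0.6 = 25400 m.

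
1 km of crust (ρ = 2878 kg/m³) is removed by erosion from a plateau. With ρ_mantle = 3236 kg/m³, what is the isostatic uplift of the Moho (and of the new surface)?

Unloading: uplift u = e ρ_c/ρ_m = 1 km × 2878/3236 = 0.889 km.

0.889 km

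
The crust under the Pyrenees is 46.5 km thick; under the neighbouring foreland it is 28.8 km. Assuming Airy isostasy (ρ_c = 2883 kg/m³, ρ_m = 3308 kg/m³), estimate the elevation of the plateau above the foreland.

Excess crust Δ = 46.5 km − 28.8 km = 17.7 km, split between elevation h and root r with h + r = Δ.
Airy balance ρ_c h = (ρ_m − ρ_c) r gives r = h ρ_c/(ρ_m − ρ_c), so h (1 + ρ_c/(ρ_m − ρ_c)) = Δ, i.e. h = Δ (ρ_m − ρ_c)/ρ_m.
h = 17.7 km × 425/3308 = 2.27 km.

2.27 km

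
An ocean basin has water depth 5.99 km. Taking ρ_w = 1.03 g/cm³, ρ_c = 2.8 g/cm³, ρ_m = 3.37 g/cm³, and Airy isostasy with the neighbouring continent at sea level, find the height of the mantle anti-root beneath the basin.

18.6 km

In Airy isostatic equilibrium: replacing crust with seawater at the top is compensated by replacing crust with mantle at the base: d (ρ_c − ρ_w) = a (ρ_m − ρ_c).
a = d (ρ_c − ρ_w)/(ρ_m − ρ_c) = 5.99 km × 1.77/0.57 = 18.6 km.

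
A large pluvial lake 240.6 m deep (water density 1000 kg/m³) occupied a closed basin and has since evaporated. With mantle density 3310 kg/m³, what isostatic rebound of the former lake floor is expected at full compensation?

u = d ρ_w/ρ_m = 240.6 m × 1000/3310 = 72.7 m.

72.7 m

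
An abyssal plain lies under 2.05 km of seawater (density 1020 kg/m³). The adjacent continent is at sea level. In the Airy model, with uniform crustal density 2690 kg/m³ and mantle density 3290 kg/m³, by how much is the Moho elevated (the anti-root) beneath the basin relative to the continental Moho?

5.71 km

Equating mass per unit area of the two columns: replacing crust with seawater at the top is compensated by replacing crust with mantle at the base: d (ρ_c − ρ_w) = a (ρ_m − ρ_c).
a = d (ρ_c − ρ_w)/(ρ_m − ρ_c) = 2.05 km × 1670/600 = 5.71 km.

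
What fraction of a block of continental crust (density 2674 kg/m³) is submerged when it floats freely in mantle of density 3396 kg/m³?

0.787

Submerged fraction = ρ_obj/ρ_fluid = 2674/3396 = 0.787.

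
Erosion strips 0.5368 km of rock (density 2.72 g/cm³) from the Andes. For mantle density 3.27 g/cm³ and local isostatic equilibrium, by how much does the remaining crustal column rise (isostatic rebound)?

Unloading: uplift u = e ρ_c/ρ_m = 0.5368 km × 2.72/3.27 = 0.447 km.

0.447 km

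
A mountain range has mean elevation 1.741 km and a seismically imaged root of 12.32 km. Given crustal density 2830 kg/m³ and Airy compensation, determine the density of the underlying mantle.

Airy balance: ρ_c h = (ρ_m − ρ_c) r → ρ_m = ρ_c (1 + h/r).
ρ_m = 2830 × (1 + 1.741 km/12.32 km) = 3230 kg/m³.

3230 kg/m³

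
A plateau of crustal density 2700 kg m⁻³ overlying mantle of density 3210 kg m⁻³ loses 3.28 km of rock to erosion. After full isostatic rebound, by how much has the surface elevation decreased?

Rebound u = e ρ_c/ρ_m = 3.28 km × 2700/3210 = 2.759 km.
Net surface drop = e − u = 3.28 km − 2.759 km = e (ρ_m − ρ_c)/ρ_m = 0.521 km.

0.521 km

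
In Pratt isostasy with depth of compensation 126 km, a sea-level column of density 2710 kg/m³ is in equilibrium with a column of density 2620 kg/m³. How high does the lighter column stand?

4.33 km

ρ_ref D = ρ (D + h) → h = D (ρ_ref − ρ)/ρ.
h = 126 km × (2710 − 2620)/2620 = 4.33 km.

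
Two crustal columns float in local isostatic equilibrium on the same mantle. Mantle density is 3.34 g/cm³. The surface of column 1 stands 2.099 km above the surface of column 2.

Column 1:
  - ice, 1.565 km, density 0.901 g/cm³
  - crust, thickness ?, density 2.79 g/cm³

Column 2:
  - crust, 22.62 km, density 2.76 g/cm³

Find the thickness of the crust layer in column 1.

29.7 km

Take the compensation level at the base of the deeper column (depth z_c below the surface of column 1) and equate Σ ρ_i t_i down to z_c; mantle fills any gap and the z_c terms cancel.
Column 1: 1.565×0.901 + x×2.79 + (z_c − 1.565 − x)×3.34
Column 2: 2.099×0 + 22.62×2.76 + (z_c − 2.099 − 22.62)×3.34
The z_c×3.34 term appears on both sides and cancels. Collect the known terms of each column as K = Σ(ρt)_known − 3.34 × (depth of known layers): K_1 = 1.410065 − 3.34×1.565 = −3.817035; K_2 = 62.4312 − 3.34×(2.099 + 22.62) = −20.13026.
Balance: K_1 − x×(3.34 − 2.79) = K_2, so x = (K_1 − K_2)/(3.34 − 2.79) = 16.3132/0.55 = 29.7 km.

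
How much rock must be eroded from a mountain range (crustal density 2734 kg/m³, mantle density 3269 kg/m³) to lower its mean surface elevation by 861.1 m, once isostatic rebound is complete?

Net drop Δ = e − u = e − e ρ_c/ρ_m = e (ρ_m − ρ_c)/ρ_m.
e = Δ ρ_m/(ρ_m − ρ_c) = 861.1 m × 3269/535 = 5260 m.

5260 m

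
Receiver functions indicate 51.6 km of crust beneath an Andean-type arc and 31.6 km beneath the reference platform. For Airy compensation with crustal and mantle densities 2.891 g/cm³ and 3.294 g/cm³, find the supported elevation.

2.45 km

Excess crust Δ = 51.6 km − 31.6 km = 20 km, split between elevation h and root r with h + r = Δ.
Airy balance ρ_c h = (ρ_m − ρ_c) r gives r = h ρ_c/(ρ_m − ρ_c), so h (1 + ρ_c/(ρ_m − ρ_c)) = Δ, i.e. h = Δ (ρ_m − ρ_c)/ρ_m.
h = 20 km × 0.403/3.294 = 2.45 km.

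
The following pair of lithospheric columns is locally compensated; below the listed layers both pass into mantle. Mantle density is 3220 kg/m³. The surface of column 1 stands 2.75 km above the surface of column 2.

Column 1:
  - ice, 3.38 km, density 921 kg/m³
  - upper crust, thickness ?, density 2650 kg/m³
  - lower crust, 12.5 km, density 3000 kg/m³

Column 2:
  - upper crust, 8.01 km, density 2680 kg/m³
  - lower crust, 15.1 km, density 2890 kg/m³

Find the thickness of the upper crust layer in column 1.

Take the compensation level at the base of the deeper column (depth z_c below the surface of column 1) and equate Σ ρ_i t_i down to z_c; mantle fills any gap and the z_c terms cancel.
Column 1: 3.38×921 + x×2650 + 12.5×3000 + (z_c − 15.88 − x)×3220
Column 2: 2.75×0 + 8.01×2680 + 15.1×2890 + (z_c − 2.75 − 23.11)×3220
The z_c×3220 term appears on both sides and cancels. Collect the known terms of each column as K = Σ(ρt)_known − 3220 × (depth of known layers): K_1 = 40612.98 − 3220×15.88 = −10520.62; K_2 = 65105.8 − 3220×(2.75 + 23.11) = −18163.4.
Balance: K_1 − x×(3220 − 2650) = K_2, so x = (K_1 − K_2)/(3220 − 2650) = 7642.78/570 = 13.4 km.

13.4 km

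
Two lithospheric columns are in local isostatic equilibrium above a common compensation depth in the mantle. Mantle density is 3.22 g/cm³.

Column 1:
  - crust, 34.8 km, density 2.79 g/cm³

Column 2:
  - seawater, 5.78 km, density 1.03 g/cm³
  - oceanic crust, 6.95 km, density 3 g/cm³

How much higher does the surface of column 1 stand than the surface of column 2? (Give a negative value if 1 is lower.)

For any compensation level in the mantle, the mantle terms cancel and isostasy reduces to e = (Σt_1 − Σt_2) − (Σ(ρt)_1 − Σ(ρt)_2) / ρ_m.
Σt_1 = 34.8 km; Σt_2 = 12.73 km; Σ(ρt)_1 = 97.092; Σ(ρt)_2 = 26.8034 (in km·g/cm³).
e = (34.8 − 12.73) − (97.092 − 26.8034) / 3.22 = 0.241 km.

0.241 km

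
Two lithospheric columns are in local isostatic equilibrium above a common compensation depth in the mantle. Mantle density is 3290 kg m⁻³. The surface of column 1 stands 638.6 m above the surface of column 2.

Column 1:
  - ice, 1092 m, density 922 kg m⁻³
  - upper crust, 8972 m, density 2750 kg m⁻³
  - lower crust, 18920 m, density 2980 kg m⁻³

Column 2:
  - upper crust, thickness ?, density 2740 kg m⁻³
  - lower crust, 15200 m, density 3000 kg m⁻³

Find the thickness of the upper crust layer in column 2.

Take the compensation level at the base of the deeper column (depth z_c below the surface of column 1) and equate Σ ρ_i t_i down to z_c; mantle fills any gap and the z_c terms cancel.
Column 1: 1092×922 + 8972×2750 + 18920×2980 + (z_c − 28984)×3290
Column 2: 638.6×0 + x×2740 + 15200×3000 + (z_c − 638.6 − 15200 − x)×3290
The z_c×3290 term appears on both sides and cancels. Collect the known terms of each column as K = Σ(ρt)_known − 3290 × (depth of known layers): K_1 = 82061424 − 3290×28984 = −13295936; K_2 = 45600000 − 3290×(638.6 + 15200) = −6508994.
Balance: K_1 = K_2 − x×(3290 − 2740), so x = (K_2 − K_1)/(3290 − 2740) = 6786940/550 = 12300 m.

12300 m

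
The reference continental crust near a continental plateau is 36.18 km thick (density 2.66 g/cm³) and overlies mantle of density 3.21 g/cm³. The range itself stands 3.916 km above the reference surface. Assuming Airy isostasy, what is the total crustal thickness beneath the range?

Root depth r = h ρ_c / (ρ_m − ρ_c) = 3.916 km × 2.66 / 0.55 = 18.94 km.
Total thickness = T + h + r = 36.18 km + 3.916 km + 18.94 km = 59 km.

59 km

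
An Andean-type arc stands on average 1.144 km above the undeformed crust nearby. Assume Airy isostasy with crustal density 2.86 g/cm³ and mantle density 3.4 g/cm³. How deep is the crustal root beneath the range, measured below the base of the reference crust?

6.06 km

Balancing pressure at the compensation depth: the weight of the topography is balanced by the buoyancy of the root, ρ_c h = (ρ_m − ρ_c) r.
r = h · ρ_c / (ρ_m − ρ_c) = 1.144 km × 2.86 / (3.4 − 2.86) = 6.06 km.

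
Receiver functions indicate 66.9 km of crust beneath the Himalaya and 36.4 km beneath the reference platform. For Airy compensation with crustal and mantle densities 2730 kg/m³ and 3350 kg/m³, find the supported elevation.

Excess crust Δ = 66.9 km − 36.4 km = 30.5 km, split between elevation h and root r with h + r = Δ.
Airy balance ρ_c h = (ρ_m − ρ_c) r gives r = h ρ_c/(ρ_m − ρ_c), so h (1 + ρ_c/(ρ_m − ρ_c)) = Δ, i.e. h = Δ (ρ_m − ρ_c)/ρ_m.
h = 30.5 km × 620/3350 = 5.64 km.

5.64 km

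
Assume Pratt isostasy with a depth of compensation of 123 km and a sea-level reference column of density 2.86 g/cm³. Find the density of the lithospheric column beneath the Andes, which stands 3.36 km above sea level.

Pratt balance: ρ_ref D = ρ (D + h).
ρ = ρ_ref D/(D + h) = 2.86 × 123 km/(123 km + 3.36 km) = 2.78 g/cm³.

2.78 g/cm³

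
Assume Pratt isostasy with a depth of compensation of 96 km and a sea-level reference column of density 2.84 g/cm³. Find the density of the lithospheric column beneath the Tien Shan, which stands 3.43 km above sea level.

2.74 g/cm³

Pratt balance: ρ_ref D = ρ (D + h).
ρ = ρ_ref D/(D + h) = 2.84 × 96 km/(96 km + 3.43 km) = 2.74 g/cm³.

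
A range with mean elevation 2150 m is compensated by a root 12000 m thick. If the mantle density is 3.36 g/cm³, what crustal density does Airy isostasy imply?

ρ_c h = (ρ_m − ρ_c) r → ρ_c (h + r) = ρ_m r → ρ_c = ρ_m r / (h + r).
ρ_c = 3.36 × 12000 m / (2150 m + 12000 m) = 2.85 g/cm³.

2.85 g/cm³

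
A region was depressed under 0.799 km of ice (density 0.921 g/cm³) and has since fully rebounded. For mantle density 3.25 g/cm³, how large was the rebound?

0.226 km

Removing the load lets mantle flow back in; uplift u satisfies ρ_ice t = ρ_m u.
u = t ρ_ice/ρ_m = 0.799 km × 0.921/3.25 = 0.226 km.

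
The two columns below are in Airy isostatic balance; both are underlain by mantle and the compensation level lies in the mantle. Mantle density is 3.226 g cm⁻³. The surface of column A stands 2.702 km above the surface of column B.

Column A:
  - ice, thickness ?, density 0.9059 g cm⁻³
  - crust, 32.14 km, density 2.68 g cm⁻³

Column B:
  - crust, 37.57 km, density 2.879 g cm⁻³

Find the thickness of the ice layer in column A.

1.81 km

Take the compensation level at the base of the deeper column (depth z_c below the surface of column A) and equate Σ ρ_i t_i down to z_c; mantle fills any gap and the z_c terms cancel.
Column A: x×0.9059 + 32.14×2.68 + (z_c − 32.14 − x)×3.226
Column B: 2.702×0 + 37.57×2.879 + (z_c − 2.702 − 37.57)×3.226
The z_c×3.226 term appears on both sides and cancels. Collect the known terms of each column as K = Σ(ρt)_known − 3.226 × (depth of known layers): K_A = 86.1352 − 3.226×32.14 = −17.54844; K_B = 108.16403 − 3.226×(2.702 + 37.57) = −21.753442.
Balance: K_A − x×(3.226 − 0.9059) = K_B, so x = (K_A − K_B)/(3.226 − 0.9059) = 4.205/2.3201 = 1.81 km.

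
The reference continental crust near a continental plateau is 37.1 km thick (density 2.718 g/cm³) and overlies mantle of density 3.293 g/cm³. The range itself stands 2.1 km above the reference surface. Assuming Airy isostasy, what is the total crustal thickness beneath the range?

Root depth r = h ρ_c / (ρ_m − ρ_c) = 2.1 km × 2.718 / 0.575 = 9.927 km.
Total thickness = T + h + r = 37.1 km + 2.1 km + 9.927 km = 49.1 km.

49.1 km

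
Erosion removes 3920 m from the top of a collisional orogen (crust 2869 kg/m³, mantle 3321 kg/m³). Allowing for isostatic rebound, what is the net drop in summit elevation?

534 m

Rebound u = e ρ_c/ρ_m = 3920 m × 2869/3321 = 3386 m.
Net surface drop = e − u = 3920 m − 3386 m = e (ρ_m − ρ_c)/ρ_m = 534 m.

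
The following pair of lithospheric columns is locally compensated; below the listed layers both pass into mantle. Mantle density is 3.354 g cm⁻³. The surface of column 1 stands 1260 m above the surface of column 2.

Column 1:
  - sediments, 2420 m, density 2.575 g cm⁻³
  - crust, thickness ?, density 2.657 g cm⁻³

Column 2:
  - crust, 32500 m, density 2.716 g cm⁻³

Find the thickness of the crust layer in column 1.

Take the compensation level at the base of the deeper column (depth z_c below the surface of column 1) and equate Σ ρ_i t_i down to z_c; mantle fills any gap and the z_c terms cancel.
Column 1: 2420×2.575 + x×2.657 + (z_c − 2420 − x)×3.354
Column 2: 1260×0 + 32500×2.716 + (z_c − 1260 − 32500)×3.354
The z_c×3.354 term appears on both sides and cancels. Collect the known terms of each column as K = Σ(ρt)_known − 3.354 × (depth of known layers): K_1 = 6231.5 − 3.354×2420 = −1885.18; K_2 = 88270 − 3.354×(1260 + 32500) = −24961.04.
Balance: K_1 − x×(3.354 − 2.657) = K_2, so x = (K_1 − K_2)/(3.354 − 2.657) = 23075.9/0.697 = 33100 m.

33100 m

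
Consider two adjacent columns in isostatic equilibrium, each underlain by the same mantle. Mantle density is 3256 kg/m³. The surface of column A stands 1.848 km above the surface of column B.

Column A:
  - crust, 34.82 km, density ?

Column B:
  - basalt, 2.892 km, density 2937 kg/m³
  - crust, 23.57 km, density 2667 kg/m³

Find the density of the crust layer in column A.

2660 kg/m³

Take the compensation level at the base of the deeper column (depth z_c below the surface of column A) and equate Σ ρ_i t_i down to z_c; mantle fills any gap and the z_c terms cancel.
Column A: 34.82×ρ + (z_c − 34.82)×3256
Column B: 1.848×0 + 2.892×2937 + 23.57×2667 + (z_c − 1.848 − 26.462)×3256
The z_c×3256 term appears on both sides and cancels. Collect the known terms of each column as K = Σ(ρt)_known − 3256 × (depth of known layers): K_A = 0 − 3256×34.82 = −113373.92; K_B = 71354.994 − 3256×(1.848 + 26.462) = −20822.366.
Balance: K_A + 34.82×ρ = K_B, so ρ = (K_B − K_A)/34.82 = 92551.6/34.82 = 2660 kg/m³.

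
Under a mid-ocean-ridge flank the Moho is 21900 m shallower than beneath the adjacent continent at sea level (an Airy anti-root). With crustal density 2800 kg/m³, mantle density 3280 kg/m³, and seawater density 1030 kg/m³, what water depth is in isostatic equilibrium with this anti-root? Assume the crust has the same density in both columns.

5940 m

Replacing a thickness d of crust by seawater at the top must be balanced by replacing crust with mantle at the base: d (ρ_c − ρ_w) = a (ρ_m − ρ_c).
d = a (ρ_m − ρ_c)/(ρ_c − ρ_w) = 21900 m × 480/1770 = 5940 m.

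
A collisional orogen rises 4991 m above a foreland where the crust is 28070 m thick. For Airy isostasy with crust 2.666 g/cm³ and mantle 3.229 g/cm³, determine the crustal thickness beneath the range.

56700 m

Root depth r = h ρ_c / (ρ_m − ρ_c) = 4991 m × 2.666 / 0.563 = 23630 m.
Total thickness = T + h + r = 28070 m + 4991 m + 23630 m = 56700 m.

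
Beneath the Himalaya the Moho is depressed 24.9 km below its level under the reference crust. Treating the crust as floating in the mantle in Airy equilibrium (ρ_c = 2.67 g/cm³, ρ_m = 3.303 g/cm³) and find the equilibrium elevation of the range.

5.9 km

By Archimedes' principle applied to the lithosphere: ρ_c h = (ρ_m − ρ_c) r.
h = r (ρ_m − ρ_c) / ρ_c = 24.9 km × (3.303 − 2.67) / 2.67 = 5.9 km.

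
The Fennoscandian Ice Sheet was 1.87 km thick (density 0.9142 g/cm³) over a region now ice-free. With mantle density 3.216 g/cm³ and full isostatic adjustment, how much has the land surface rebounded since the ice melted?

Removing the load lets mantle flow back in; uplift u satisfies ρ_ice t = ρ_m u.
u = t ρ_ice/ρ_m = 1.87 km × 0.9142/3.216 = 0.532 km.

0.532 km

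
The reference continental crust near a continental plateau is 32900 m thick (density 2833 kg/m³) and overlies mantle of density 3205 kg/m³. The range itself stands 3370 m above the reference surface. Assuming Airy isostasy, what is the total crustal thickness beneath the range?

Root depth r = h ρ_c / (ρ_m − ρ_c) = 3370 m × 2833 / 372 = 25660 m.
Total thickness = T + h + r = 32900 m + 3370 m + 25660 m = 61900 m.

61900 m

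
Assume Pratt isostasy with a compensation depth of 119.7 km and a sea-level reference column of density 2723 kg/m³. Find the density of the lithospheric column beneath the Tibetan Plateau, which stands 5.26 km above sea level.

Pratt balance: ρ_ref D = ρ (D + h).
ρ = ρ_ref D/(D + h) = 2723 × 119.7 km/(119.7 km + 5.26 km) = 2610 kg/m³.

2610 kg/m³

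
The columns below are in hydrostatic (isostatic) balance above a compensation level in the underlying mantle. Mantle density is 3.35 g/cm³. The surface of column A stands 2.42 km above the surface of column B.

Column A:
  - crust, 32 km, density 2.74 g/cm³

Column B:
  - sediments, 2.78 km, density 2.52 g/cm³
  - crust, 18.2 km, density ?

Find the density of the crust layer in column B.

Take the compensation level at the base of the deeper column (depth z_c below the surface of column A) and equate Σ ρ_i t_i down to z_c; mantle fills any gap and the z_c terms cancel.
Column A: 32×2.74 + (z_c − 32)×3.35
Column B: 2.42×0 + 2.78×2.52 + 18.2×ρ + (z_c − 2.42 − 20.98)×3.35
The z_c×3.35 term appears on both sides and cancels. Collect the known terms of each column as K = Σ(ρt)_known − 3.35 × (depth of known layers): K_A = 87.68 − 3.35×32 = −19.52; K_B = 7.0056 − 3.35×(2.42 + 20.98) = −71.3844.
Balance: K_A = K_B + 18.2×ρ, so ρ = (K_A − K_B)/18.2 = 51.8644/18.2 = 2.85 g/cm³.

2.85 g/cm³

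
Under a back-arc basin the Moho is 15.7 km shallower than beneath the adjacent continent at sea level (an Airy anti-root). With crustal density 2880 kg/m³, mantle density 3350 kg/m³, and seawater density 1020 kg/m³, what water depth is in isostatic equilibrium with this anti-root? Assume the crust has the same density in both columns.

Replacing a thickness d of crust by seawater at the top must be balanced by replacing crust with mantle at the base: d (ρ_c − ρ_w) = a (ρ_m − ρ_c).
d = a (ρ_m − ρ_c)/(ρ_c − ρ_w) = 15.7 km × 470/1860 = 3.97 km.

3.97 km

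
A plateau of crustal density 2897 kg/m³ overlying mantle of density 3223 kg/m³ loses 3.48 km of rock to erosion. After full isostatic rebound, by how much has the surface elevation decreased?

Rebound u = e ρ_c/ρ_m = 3.48 km × 2897/3223 = 3.128 km.
Net surface drop = e − u = 3.48 km − 3.128 km = e (ρ_m − ρ_c)/ρ_m = 0.352 km.

0.352 km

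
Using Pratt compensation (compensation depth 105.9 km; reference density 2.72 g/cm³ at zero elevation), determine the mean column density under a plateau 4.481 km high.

2.61 g/cm³

Pratt balance: ρ_ref D = ρ (D + h).
ρ = ρ_ref D/(D + h) = 2.72 × 105.9 km/(105.9 km + 4.481 km) = 2.61 g/cm³.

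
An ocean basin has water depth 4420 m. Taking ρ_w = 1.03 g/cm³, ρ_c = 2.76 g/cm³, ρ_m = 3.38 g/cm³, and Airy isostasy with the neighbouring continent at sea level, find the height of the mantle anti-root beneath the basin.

Isostatic balance requires: replacing crust with seawater at the top is compensated by replacing crust with mantle at the base: d (ρ_c − ρ_w) = a (ρ_m − ρ_c).
a = d (ρ_c − ρ_w)/(ρ_m − ρ_c) = 4420 m × 1.73/0.62 = 12300 m.

12300 m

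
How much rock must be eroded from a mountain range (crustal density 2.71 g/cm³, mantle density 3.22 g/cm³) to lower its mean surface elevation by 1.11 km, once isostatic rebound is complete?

7.01 km

Net drop Δ = e − u = e − e ρ_c/ρ_m = e (ρ_m − ρ_c)/ρ_m.
e = Δ ρ_m/(ρ_m − ρ_c) = 1.11 km × 3.22/0.51 = 7.01 km.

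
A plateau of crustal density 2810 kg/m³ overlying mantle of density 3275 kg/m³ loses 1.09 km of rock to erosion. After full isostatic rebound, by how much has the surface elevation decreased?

Rebound u = e ρ_c/ρ_m = 1.09 km × 2810/3275 = 0.9352 km.
Net surface drop = e − u = 1.09 km − 0.9352 km = e (ρ_m − ρ_c)/ρ_m = 0.155 km.

0.155 km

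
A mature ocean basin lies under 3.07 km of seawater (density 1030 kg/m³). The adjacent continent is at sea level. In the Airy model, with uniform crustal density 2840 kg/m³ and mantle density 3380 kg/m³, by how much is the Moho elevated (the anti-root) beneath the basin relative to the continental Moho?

Isostatic balance requires: replacing crust with seawater at the top is compensated by replacing crust with mantle at the base: d (ρ_c − ρ_w) = a (ρ_m − ρ_c).
a = d (ρ_c − ρ_w)/(ρ_m − ρ_c) = 3.07 km × 1810/540 = 10.3 km.

10.3 km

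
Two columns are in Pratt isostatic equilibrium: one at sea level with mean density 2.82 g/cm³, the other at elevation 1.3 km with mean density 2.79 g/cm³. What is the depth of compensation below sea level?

121 km

ρ_ref D = ρ (D + h) → D (ρ_ref − ρ) = ρ h.
D = ρ h/(ρ_ref − ρ) = 2.79 × 1.3 km/(2.82 − 2.79) = 121 km.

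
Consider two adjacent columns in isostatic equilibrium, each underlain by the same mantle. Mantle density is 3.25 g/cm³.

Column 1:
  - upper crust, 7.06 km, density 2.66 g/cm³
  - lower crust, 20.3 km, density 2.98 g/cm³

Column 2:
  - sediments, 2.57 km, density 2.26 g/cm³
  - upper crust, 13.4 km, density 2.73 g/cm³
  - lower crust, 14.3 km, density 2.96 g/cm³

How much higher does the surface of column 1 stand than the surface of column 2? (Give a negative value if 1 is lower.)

For any compensation level in the mantle, the mantle terms cancel and isostasy reduces to e = (Σt_1 − Σt_2) − (Σ(ρt)_1 − Σ(ρt)_2) / ρ_m.
Σt_1 = 27.36 km; Σt_2 = 30.27 km; Σ(ρt)_1 = 79.2736; Σ(ρt)_2 = 84.7182 (in km·g/cm³).
e = (27.36 − 30.27) − (79.2736 − 84.7182) / 3.25 = −1.23 km.

−1.23 km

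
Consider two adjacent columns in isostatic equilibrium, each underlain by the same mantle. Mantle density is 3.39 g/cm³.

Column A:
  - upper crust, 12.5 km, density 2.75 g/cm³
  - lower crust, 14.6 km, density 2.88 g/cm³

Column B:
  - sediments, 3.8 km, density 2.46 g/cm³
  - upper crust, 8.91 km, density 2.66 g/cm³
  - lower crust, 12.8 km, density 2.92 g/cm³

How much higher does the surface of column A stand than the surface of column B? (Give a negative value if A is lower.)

−0.179 km

For any compensation level in the mantle, the mantle terms cancel and isostasy reduces to e = (Σt_A − Σt_B) − (Σ(ρt)_A − Σ(ρt)_B) / ρ_m.
Σt_A = 27.1 km; Σt_B = 25.51 km; Σ(ρt)_A = 76.423; Σ(ρt)_B = 70.4246 (in km·g/cm³).
e = (27.1 − 25.51) − (76.423 − 70.4246) / 3.39 = −0.179 km.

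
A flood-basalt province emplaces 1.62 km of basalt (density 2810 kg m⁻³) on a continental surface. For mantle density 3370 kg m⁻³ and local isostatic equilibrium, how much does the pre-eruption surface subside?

Subaerial loading: s = t ρ_load / ρ_m.
s = 1.62 km × 2810/3370 = 1.35 km.

1.35 km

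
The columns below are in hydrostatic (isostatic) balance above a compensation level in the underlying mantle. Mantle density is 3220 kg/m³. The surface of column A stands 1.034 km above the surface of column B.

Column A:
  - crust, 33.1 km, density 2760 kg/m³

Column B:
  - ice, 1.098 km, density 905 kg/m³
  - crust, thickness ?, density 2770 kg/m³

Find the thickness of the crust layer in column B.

Take the compensation level at the base of the deeper column (depth z_c below the surface of column A) and equate Σ ρ_i t_i down to z_c; mantle fills any gap and the z_c terms cancel.
Column A: 33.1×2760 + (z_c − 33.1)×3220
Column B: 1.034×0 + 1.098×905 + x×2770 + (z_c − 1.034 − 1.098 − x)×3220
The z_c×3220 term appears on both sides and cancels. Collect the known terms of each column as K = Σ(ρt)_known − 3220 × (depth of known layers): K_A = 91356 − 3220×33.1 = −15226; K_B = 993.69 − 3220×(1.034 + 1.098) = −5871.35.
Balance: K_A = K_B − x×(3220 − 2770), so x = (K_B − K_A)/(3220 − 2770) = 9354.65/450 = 20.8 km.

20.8 km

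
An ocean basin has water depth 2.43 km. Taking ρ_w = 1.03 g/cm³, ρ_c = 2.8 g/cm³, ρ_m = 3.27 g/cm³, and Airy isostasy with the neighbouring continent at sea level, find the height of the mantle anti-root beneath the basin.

By Archimedes' principle applied to the lithosphere: replacing crust with seawater at the top is compensated by replacing crust with mantle at the base: d (ρ_c − ρ_w) = a (ρ_m − ρ_c).
a = d (ρ_c − ρ_w)/(ρ_m − ρ_c) = 2.43 km × 1.77/0.47 = 9.15 km.

9.15 km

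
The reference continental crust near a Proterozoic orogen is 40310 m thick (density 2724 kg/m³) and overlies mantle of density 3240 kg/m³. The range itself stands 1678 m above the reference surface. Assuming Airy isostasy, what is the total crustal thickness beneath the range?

Root depth r = h ρ_c / (ρ_m − ρ_c) = 1678 m × 2724 / 516 = 8858 m.
Total thickness = T + h + r = 40310 m + 1678 m + 8858 m = 50800 m.

50800 m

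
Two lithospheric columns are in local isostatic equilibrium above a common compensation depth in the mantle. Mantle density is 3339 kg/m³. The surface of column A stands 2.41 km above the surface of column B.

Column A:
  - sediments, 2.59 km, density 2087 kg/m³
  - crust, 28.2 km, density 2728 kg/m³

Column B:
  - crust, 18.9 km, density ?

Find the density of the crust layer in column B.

2680 kg/m³

Take the compensation level at the base of the deeper column (depth z_c below the surface of column A) and equate Σ ρ_i t_i down to z_c; mantle fills any gap and the z_c terms cancel.
Column A: 2.59×2087 + 28.2×2728 + (z_c − 30.79)×3339
Column B: 2.41×0 + 18.9×ρ + (z_c − 2.41 − 18.9)×3339
The z_c×3339 term appears on both sides and cancels. Collect the known terms of each column as K = Σ(ρt)_known − 3339 × (depth of known layers): K_A = 82334.93 − 3339×30.79 = −20472.88; K_B = 0 − 3339×(2.41 + 18.9) = −71154.09.
Balance: K_A = K_B + 18.9×ρ, so ρ = (K_A − K_B)/18.9 = 50681.2/18.9 = 2680 kg/m³.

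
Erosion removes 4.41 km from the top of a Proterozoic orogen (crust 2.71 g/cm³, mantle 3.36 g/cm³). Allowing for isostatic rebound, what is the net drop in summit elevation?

0.853 km

Rebound u = e ρ_c/ρ_m = 4.41 km × 2.71/3.36 = 3.557 km.
Net surface drop = e − u = 4.41 km − 3.557 km = e (ρ_m − ρ_c)/ρ_m = 0.853 km.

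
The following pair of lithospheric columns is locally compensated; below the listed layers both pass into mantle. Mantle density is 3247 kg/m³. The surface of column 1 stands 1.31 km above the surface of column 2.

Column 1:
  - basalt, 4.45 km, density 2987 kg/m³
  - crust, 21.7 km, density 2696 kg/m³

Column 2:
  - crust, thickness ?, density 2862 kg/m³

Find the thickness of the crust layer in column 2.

23 km

Take the compensation level at the base of the deeper column (depth z_c below the surface of column 1) and equate Σ ρ_i t_i down to z_c; mantle fills any gap and the z_c terms cancel.
Column 1: 4.45×2987 + 21.7×2696 + (z_c − 26.15)×3247
Column 2: 1.31×0 + x×2862 + (z_c − 1.31 − 0 − x)×3247
The z_c×3247 term appears on both sides and cancels. Collect the known terms of each column as K = Σ(ρt)_known − 3247 × (depth of known layers): K_1 = 71795.35 − 3247×26.15 = −13113.7; K_2 = 0 − 3247×(1.31 + 0) = −4253.57.
Balance: K_1 = K_2 − x×(3247 − 2862), so x = (K_2 − K_1)/(3247 − 2862) = 8860.13/385 = 23 km.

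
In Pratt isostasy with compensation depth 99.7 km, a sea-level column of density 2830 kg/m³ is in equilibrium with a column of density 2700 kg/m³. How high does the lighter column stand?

4.8 km

ρ_ref D = ρ (D + h) → h = D (ρ_ref − ρ)/ρ.
h = 99.7 km × (2830 − 2700)/2700 = 4.8 km.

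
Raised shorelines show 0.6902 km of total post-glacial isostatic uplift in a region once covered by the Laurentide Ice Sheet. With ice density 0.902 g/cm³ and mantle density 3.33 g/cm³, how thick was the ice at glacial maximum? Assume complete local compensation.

2.55 km

u = t ρ_ice/ρ_m → t = u ρ_m/ρ_ice = 0.6902 km × 3.33/0.902 = 2.55 km.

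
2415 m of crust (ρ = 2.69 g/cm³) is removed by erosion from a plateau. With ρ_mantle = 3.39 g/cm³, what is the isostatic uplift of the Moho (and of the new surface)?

1920 m

Unloading: uplift u = e ρ_c/ρ_m = 2415 m × 2.69/3.39 = 1920 m.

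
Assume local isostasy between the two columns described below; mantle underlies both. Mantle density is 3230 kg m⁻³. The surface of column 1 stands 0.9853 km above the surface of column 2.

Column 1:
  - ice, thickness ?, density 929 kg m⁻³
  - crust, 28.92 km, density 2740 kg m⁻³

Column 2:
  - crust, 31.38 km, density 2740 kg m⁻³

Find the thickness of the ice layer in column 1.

Take the compensation level at the base of the deeper column (depth z_c below the surface of column 1) and equate Σ ρ_i t_i down to z_c; mantle fills any gap and the z_c terms cancel.
Column 1: x×929 + 28.92×2740 + (z_c − 28.92 − x)×3230
Column 2: 0.9853×0 + 31.38×2740 + (z_c − 0.9853 − 31.38)×3230
The z_c×3230 term appears on both sides and cancels. Collect the known terms of each column as K = Σ(ρt)_known − 3230 × (depth of known layers): K_1 = 79240.8 − 3230×28.92 = −14170.8; K_2 = 85981.2 − 3230×(0.9853 + 31.38) = −18558.719.
Balance: K_1 − x×(3230 − 929) = K_2, so x = (K_1 − K_2)/(3230 − 929) = 4387.92/2301 = 1.91 km.

1.91 km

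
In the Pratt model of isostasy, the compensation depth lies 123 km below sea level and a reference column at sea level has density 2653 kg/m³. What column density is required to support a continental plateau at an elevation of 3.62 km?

2580 kg/m³

Pratt balance: ρ_ref D = ρ (D + h).
ρ = ρ_ref D/(D + h) = 2653 × 123 km/(123 km + 3.62 km) = 2580 kg/m³.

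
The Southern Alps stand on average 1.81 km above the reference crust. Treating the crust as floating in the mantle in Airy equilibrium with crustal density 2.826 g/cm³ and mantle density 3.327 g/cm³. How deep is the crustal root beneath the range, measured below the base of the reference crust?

10.2 km

Isostatic balance requires: the weight of the topography is balanced by the buoyancy of the root, ρ_c h = (ρ_m − ρ_c) r.
r = h · ρ_c / (ρ_m − ρ_c) = 1.81 km × 2.826 / (3.327 − 2.826) = 10.2 km.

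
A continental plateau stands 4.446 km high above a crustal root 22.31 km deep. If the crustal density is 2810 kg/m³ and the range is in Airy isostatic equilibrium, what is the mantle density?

Airy balance: ρ_c h = (ρ_m − ρ_c) r → ρ_m = ρ_c (1 + h/r).
ρ_m = 2810 × (1 + 4.446 km/22.31 km) = 3370 kg/m³.

3370 kg/m³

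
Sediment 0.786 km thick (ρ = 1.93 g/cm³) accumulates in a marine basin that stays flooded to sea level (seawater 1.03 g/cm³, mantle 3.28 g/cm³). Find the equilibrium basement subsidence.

0.314 km

Submarine loading: the sediment displaces seawater, and the subsidence is in turn flooded, so s (ρ_m − ρ_w) = t (ρ_sed − ρ_w).
s = 0.786 km × (1.93 − 1.03) / (3.28 − 1.03) = 0.314 km.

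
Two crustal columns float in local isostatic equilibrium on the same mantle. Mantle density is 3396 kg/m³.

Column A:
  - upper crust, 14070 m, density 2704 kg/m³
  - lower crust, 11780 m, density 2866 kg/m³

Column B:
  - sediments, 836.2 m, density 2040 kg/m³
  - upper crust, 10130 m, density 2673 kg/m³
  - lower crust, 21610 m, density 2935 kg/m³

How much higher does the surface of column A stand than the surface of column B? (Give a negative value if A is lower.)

For any compensation level in the mantle, the mantle terms cancel and isostasy reduces to e = (Σt_A − Σt_B) − (Σ(ρt)_A − Σ(ρt)_B) / ρ_m.
Σt_A = 25850 m; Σt_B = 32576.2 m; Σ(ρt)_A = 71806760; Σ(ρt)_B = 92208688 (in m·kg/m³).
e = (25850 − 32576.2) − (71806760 − 92208688) / 3396 = −719 m.

−719 m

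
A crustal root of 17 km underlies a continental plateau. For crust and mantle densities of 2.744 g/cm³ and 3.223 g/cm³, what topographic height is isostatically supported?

2.97 km

By Archimedes' principle applied to the lithosphere: ρ_c h = (ρ_m − ρ_c) r.
h = r (ρ_m − ρ_c) / ρ_c = 17 km × (3.223 − 2.744) / 2.744 = 2.97 km.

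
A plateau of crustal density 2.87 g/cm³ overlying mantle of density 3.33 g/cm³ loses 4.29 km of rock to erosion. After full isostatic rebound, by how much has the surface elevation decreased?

0.593 km

Rebound u = e ρ_c/ρ_m = 4.29 km × 2.87/3.33 = 3.697 km.
Net surface drop = e − u = 4.29 km − 3.697 km = e (ρ_m − ρ_c)/ρ_m = 0.593 km.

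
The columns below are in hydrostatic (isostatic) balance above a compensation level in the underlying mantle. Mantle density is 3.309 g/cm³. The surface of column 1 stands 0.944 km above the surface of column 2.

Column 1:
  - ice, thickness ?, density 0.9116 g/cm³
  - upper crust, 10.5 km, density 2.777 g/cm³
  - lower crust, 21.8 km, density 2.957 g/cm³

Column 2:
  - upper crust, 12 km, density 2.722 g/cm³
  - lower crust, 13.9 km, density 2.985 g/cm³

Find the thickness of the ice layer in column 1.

0.589 km

Take the compensation level at the base of the deeper column (depth z_c below the surface of column 1) and equate Σ ρ_i t_i down to z_c; mantle fills any gap and the z_c terms cancel.
Column 1: x×0.9116 + 10.5×2.777 + 21.8×2.957 + (z_c − 32.3 − x)×3.309
Column 2: 0.944×0 + 12×2.722 + 13.9×2.985 + (z_c − 0.944 − 25.9)×3.309
The z_c×3.309 term appears on both sides and cancels. Collect the known terms of each column as K = Σ(ρt)_known − 3.309 × (depth of known layers): K_1 = 93.6211 − 3.309×32.3 = −13.2596; K_2 = 74.1555 − 3.309×(0.944 + 25.9) = −14.671296.
Balance: K_1 − x×(3.309 − 0.9116) = K_2, so x = (K_1 − K_2)/(3.309 − 0.9116) = 1.4117/2.3974 = 0.589 km.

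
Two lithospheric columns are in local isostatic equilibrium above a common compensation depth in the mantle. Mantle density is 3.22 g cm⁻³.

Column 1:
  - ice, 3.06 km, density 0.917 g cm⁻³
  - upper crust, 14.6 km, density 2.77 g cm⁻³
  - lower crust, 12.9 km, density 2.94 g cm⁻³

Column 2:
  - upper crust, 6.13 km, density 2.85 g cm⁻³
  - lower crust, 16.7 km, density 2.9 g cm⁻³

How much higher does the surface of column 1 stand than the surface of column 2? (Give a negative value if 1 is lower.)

For any compensation level in the mantle, the mantle terms cancel and isostasy reduces to e = (Σt_1 − Σt_2) − (Σ(ρt)_1 − Σ(ρt)_2) / ρ_m.
Σt_1 = 30.56 km; Σt_2 = 22.83 km; Σ(ρt)_1 = 81.17402; Σ(ρt)_2 = 65.9005 (in km·g cm⁻³).
e = (30.56 − 22.83) − (81.17402 − 65.9005) / 3.22 = 2.99 km.

2.99 km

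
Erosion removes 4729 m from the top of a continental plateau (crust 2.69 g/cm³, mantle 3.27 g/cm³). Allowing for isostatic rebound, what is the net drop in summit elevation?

Rebound u = e ρ_c/ρ_m = 4729 m × 2.69/3.27 = 3890 m.
Net surface drop = e − u = 4729 m − 3890 m = e (ρ_m − ρ_c)/ρ_m = 839 m.

839 m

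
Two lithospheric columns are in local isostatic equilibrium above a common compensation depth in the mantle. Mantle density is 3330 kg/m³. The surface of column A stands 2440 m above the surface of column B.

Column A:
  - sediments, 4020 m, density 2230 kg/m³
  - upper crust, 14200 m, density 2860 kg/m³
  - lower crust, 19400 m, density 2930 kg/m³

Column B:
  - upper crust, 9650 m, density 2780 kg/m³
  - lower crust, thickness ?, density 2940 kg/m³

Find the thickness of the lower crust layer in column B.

13900 m

Take the compensation level at the base of the deeper column (depth z_c below the surface of column A) and equate Σ ρ_i t_i down to z_c; mantle fills any gap and the z_c terms cancel.
Column A: 4020×2230 + 14200×2860 + 19400×2930 + (z_c − 37620)×3330
Column B: 2440×0 + 9650×2780 + x×2940 + (z_c − 2440 − 9650 − x)×3330
The z_c×3330 term appears on both sides and cancels. Collect the known terms of each column as K = Σ(ρt)_known − 3330 × (depth of known layers): K_A = 106418600 − 3330×37620 = −18856000; K_B = 26827000 − 3330×(2440 + 9650) = −13432700.
Balance: K_A = K_B − x×(3330 − 2940), so x = (K_B − K_A)/(3330 − 2940) = 5423300/390 = 13900 m.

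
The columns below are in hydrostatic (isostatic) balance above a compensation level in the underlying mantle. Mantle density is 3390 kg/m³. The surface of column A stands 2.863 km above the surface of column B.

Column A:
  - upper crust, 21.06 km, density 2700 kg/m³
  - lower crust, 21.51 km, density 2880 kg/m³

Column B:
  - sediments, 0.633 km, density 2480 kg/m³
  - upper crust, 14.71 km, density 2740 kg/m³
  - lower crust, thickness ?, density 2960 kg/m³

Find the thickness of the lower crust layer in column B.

13.2 km

Take the compensation level at the base of the deeper column (depth z_c below the surface of column A) and equate Σ ρ_i t_i down to z_c; mantle fills any gap and the z_c terms cancel.
Column A: 21.06×2700 + 21.51×2880 + (z_c − 42.57)×3390
Column B: 2.863×0 + 0.633×2480 + 14.71×2740 + x×2960 + (z_c − 2.863 − 15.343 − x)×3390
The z_c×3390 term appears on both sides and cancels. Collect the known terms of each column as K = Σ(ρt)_known − 3390 × (depth of known layers): K_A = 118810.8 − 3390×42.57 = −25501.5; K_B = 41875.24 − 3390×(2.863 + 15.343) = −19843.1.
Balance: K_A = K_B − x×(3390 − 2960), so x = (K_B − K_A)/(3390 − 2960) = 5658.4/430 = 13.2 km.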